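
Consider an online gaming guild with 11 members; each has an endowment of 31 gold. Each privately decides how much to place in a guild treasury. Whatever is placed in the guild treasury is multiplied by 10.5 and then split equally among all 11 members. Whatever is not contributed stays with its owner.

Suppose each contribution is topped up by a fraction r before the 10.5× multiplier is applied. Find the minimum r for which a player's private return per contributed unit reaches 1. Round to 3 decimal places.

With matching at rate r, one contributed unit becomes (1 + r) in the guild treasury and returns 10.5 × (1 + r) / 11 to the contributor.
Setting this equal to 1: 1 + r = 11/10.5 = 1.0476.
So the minimum matching rate is r = 1.0476 − 1 = 0.048.

0.048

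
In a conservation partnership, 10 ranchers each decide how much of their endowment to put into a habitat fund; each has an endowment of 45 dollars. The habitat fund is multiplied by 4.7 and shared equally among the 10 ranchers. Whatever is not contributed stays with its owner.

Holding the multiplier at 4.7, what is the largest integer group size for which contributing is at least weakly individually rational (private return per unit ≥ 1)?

4

Private return per unit is 4.7/(group size), which is ≥ 1 whenever the group size is ≤ 4.7.
The largest such integer is 4.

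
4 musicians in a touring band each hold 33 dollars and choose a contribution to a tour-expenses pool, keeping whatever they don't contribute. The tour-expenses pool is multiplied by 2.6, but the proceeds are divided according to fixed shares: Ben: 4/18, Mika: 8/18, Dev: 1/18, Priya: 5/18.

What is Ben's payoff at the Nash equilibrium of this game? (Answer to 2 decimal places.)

52.07 dollars

Each unit j contributes comes back to j as 2.6 × (j's share), so j prefers to contribute only if that share exceeds 1/2.6 = 0.3846; otherwise keeping the unit dominates.
Mika alone (share 8/18) is above the threshold, contributing 33; the remaining 3 contribute 0. Total contributed: 33.
Ben keeps 33 and receives 2.6 × 33 × 4/18 = 19.07 from the tour-expenses pool, for a payoff of 52.07.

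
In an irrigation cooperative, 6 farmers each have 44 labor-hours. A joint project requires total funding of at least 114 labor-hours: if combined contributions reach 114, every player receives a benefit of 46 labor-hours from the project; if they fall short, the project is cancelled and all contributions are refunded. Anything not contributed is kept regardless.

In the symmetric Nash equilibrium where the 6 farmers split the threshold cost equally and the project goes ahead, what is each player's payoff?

Equal share of the threshold: 114/6 = 19.
At this profile no one gains by cutting their contribution: any cut drops the total below 114, the project is cancelled, contributions are refunded, and the deviator ends with 44, which is less than 44 − 19 + 46 = 71. Contributing more than 19 just wastes the excess. So contributing exactly 19 is a best response.
Each player's payoff: 44 − 19 + 46 = 71.

71 labor-hours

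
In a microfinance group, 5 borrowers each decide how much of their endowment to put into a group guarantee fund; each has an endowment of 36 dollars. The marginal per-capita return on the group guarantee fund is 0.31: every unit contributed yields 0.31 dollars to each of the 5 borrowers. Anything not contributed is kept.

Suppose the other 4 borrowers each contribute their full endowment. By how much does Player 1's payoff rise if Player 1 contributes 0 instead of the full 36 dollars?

24.84 dollars

Switching from a contribution of 36 to 0 lets Player 1 keep an extra 36 dollars, but lowers the group guarantee fund by 36, which costs Player 1 their own share of that drop: 0.31 × 36 = 11.16.
Net gain = 36 − 11.16 = 24.84. The private return per contributed unit (0.31) is below 1, so free-riding is indeed the best response regardless of what the others do.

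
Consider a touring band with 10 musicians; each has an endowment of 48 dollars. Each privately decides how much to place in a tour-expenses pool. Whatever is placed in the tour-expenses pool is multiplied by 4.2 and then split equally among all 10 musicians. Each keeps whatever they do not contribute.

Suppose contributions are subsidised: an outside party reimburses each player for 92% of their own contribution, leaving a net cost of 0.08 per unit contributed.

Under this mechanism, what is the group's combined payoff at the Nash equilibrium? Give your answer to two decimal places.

2457.60 dollars

The effective private return per unit is now (4.2/10) / 0.08 = 5.2500 > 1, so every player's dominant strategy flips to full contribution.
At the Nash equilibrium everyone contributes 48. Group total payoff = 10 × (48 × 0.92 + 4.2 × 48) = 2457.60.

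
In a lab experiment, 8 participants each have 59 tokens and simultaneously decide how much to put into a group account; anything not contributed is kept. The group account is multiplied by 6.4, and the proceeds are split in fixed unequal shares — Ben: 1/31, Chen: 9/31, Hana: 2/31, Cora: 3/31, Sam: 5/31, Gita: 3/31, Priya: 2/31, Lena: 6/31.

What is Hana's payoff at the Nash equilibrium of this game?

132.08 tokens

Each unit j contributes comes back to j as 6.4 × (j's share), so j prefers to contribute only if that share exceeds 1/6.4 = 0.1563; otherwise keeping the unit dominates.
Chen, Sam and Lena clear that bar, contributing 59 each; the remaining 5 contribute 0. Total contributed: 177.
Hana keeps 59 and receives 6.4 × 177 × 2/31 = 73.08 from the group account, for a payoff of 132.08.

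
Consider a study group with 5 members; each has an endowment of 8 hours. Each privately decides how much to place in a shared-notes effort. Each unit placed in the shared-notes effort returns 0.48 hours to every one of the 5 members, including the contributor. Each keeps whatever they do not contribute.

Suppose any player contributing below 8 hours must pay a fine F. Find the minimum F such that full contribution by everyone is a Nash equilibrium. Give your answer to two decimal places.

Given the others contribute fully, the best deviation is to contribute 0 (any partial contribution still incurs the fine and gives up units whose private return 0.48 is below 1).
Deviating from 8 to 0 saves 8 hours but forfeits the deviator's share of the drop in the shared-notes effort: 0.48 × 8 = 3.84.
So the deviation gain is 8 − 3.84 = 4.16, and the fine must be at least 4.16 hours to wipe it out.

4.16 hours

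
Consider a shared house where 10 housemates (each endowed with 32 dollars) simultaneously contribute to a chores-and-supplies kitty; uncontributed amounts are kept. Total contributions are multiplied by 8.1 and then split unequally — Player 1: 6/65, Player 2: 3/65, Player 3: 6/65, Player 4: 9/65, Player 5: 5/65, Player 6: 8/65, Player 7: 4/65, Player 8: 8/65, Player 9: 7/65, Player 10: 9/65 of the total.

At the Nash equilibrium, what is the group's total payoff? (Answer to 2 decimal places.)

For player j, contributing a unit is worthwhile iff 8.1 × (j's share) ≥ 1, i.e. iff j's share is at least 0.1235.
Player 4 and Player 10 clear that bar, contributing 32 each; the remaining 8 contribute 0. Total contributed: 64.
The chores-and-supplies kitty pays out 8.1 × 64 = 518.40 in total (split across the unequal shares, but the aggregate is all that matters for the group sum).
The 8 free-riders keep 32 each, adding 256. Group total = 256 + 518.40 = 774.40.

774.40 dollars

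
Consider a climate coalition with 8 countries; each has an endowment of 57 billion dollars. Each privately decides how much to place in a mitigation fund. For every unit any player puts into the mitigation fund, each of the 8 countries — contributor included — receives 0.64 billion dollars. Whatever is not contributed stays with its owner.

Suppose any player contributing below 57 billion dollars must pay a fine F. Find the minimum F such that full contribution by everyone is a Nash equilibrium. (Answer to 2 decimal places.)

Given the others contribute fully, the best deviation is to contribute 0 (any partial contribution still incurs the fine and gives up units whose private return 0.64 is below 1).
Deviating from 57 to 0 saves 57 billion dollars but forfeits the deviator's share of the drop in the mitigation fund: 0.64 × 57 = 36.48.
So the deviation gain is 57 − 36.48 = 20.52, and the fine must be at least 20.52 billion dollars to wipe it out.

20.52 billion dollars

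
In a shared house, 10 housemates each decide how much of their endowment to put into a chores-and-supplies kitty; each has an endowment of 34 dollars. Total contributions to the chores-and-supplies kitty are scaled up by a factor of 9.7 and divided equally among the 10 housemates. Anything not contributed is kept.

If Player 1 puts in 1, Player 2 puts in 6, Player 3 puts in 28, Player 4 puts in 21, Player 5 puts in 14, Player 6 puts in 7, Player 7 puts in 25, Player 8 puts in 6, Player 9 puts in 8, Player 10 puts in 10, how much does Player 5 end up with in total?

142.22 dollars

Total contributed: 1 + 6 + 28 + 21 + 14 + 7 + 25 + 6 + 8 + 10 = 126.
Each receives 9.7 × 126 / 10 = 122.22 from the chores-and-supplies kitty.
Player 5 keeps 34 − 14 = 20, so Player 5's payoff is 20 + 122.22 = 142.22.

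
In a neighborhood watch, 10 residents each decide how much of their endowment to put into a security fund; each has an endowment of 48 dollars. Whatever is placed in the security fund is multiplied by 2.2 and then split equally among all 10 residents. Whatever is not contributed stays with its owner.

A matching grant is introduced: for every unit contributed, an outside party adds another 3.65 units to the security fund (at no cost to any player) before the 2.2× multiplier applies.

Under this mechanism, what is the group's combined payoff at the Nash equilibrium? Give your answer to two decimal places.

4910.40 dollars

The effective private return per unit is now 2.2 × 4.65 / 10 = 1.0230 > 1, so every player's dominant strategy flips to full contribution.
At the Nash equilibrium everyone contributes 48. Group total payoff = 2.2 × 4.65 × 480 = 4910.40.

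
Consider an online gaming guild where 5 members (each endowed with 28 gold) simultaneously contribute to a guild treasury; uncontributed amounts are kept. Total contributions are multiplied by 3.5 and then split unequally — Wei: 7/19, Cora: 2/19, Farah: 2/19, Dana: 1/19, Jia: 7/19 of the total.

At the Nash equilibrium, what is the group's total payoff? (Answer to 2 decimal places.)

A player with share s gets back 3.5·s per unit contributed, so full contribution is dominant for anyone with s > 1/3.5 = 0.2857 and zero contribution is dominant for anyone below.
Wei and Jia clear that bar, contributing 28 each; the remaining 3 contribute 0. Total contributed: 56.
The guild treasury pays out 3.5 × 56 = 196.00 in total (split across the unequal shares, but the aggregate is all that matters for the group sum).
The 3 free-riders keep 28 each, adding 84. Group total = 84 + 196.00 = 280.00.

280.00 gold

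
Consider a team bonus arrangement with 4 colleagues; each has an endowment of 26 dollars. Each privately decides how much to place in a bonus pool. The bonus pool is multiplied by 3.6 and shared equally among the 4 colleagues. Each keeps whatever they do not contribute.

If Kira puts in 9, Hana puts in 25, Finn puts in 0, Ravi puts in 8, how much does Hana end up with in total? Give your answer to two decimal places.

Total contributed: 9 + 25 + 0 + 8 = 42.
Each receives 3.6 × 42 / 4 = 37.80 from the bonus pool.
Hana keeps 26 − 25 = 1, so Hana's payoff is 1 + 37.80 = 38.80.

38.80 dollars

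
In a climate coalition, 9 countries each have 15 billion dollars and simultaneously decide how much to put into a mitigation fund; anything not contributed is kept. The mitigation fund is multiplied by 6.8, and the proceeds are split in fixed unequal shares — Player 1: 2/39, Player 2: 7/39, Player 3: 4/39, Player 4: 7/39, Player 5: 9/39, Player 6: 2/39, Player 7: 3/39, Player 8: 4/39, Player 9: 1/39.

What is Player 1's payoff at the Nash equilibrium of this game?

30.69 billion dollars

For player j, contributing a unit is worthwhile iff 6.8 × (j's share) ≥ 1, i.e. iff j's share is at least 0.1471.
Player 2, Player 4 and Player 5 are above the threshold, contributing 15 each; the remaining 6 contribute 0. Total contributed: 45.
Player 1 keeps 15 and receives 6.8 × 45 × 2/39 = 15.69 from the mitigation fund, for a payoff of 30.69.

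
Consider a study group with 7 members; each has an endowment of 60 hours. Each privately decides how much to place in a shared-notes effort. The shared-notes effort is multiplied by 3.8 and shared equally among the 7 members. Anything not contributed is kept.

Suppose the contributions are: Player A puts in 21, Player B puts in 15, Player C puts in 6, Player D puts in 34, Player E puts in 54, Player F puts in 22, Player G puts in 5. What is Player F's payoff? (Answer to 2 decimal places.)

123.23 hours

Total contributed: 21 + 15 + 6 + 34 + 54 + 22 + 5 = 157.
Each receives 3.8 × 157 / 7 = 85.23 from the shared-notes effort.
Player F keeps 60 − 22 = 38, so Player F's payoff is 38 + 85.23 = 123.23.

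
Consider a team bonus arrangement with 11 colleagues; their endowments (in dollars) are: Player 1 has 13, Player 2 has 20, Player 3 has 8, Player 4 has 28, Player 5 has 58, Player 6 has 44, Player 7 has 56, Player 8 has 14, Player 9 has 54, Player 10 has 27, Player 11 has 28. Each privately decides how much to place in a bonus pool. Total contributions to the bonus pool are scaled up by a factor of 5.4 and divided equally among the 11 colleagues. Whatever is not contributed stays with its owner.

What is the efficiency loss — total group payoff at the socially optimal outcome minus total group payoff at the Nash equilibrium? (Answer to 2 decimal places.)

1540.00 dollars

The private return per contributed unit is 5.4/11 = 0.4909 < 1 for every player regardless of endowment, so the Nash equilibrium is zero contribution and the group total is Σ E_j = 13 + 20 + 8 + 28 + 58 + 44 + 56 + 14 + 54 + 27 + 28 = 350.
Each contributed unit returns 5.400 to the group, so the social optimum is full contribution by everyone: group total = 5.400 × 350 = 1890.00.
Efficiency loss = (5.400 − 1) × 350 = 1540.00.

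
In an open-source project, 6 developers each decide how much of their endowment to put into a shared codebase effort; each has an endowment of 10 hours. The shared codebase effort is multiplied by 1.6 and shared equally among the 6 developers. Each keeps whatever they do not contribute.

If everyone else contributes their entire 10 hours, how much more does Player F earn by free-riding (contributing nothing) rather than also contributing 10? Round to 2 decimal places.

Switching from a contribution of 10 to 0 lets Player F keep an extra 10 hours, but lowers the shared codebase effort by 10, which costs Player F their own share of that drop: 1.6/6 × 10 = 2.67.
Net gain = 10 − 2.67 = 7.33. The private return per contributed unit (0.2667) is below 1, so free-riding is indeed the best response regardless of what the others do.

7.33 hours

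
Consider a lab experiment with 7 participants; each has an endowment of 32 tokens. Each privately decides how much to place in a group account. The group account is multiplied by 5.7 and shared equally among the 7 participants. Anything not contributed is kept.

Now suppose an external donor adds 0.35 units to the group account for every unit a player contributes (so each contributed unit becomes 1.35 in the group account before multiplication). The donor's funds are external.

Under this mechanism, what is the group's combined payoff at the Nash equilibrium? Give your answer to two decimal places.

The effective private return per unit is now 5.7 × 1.35 / 7 = 1.0993 > 1, so every player's dominant strategy flips to full contribution.
So the Nash equilibrium is full contribution by all 7; the group earns 5.7 × 1.35 × 224 = 1723.68.

1723.68 tokens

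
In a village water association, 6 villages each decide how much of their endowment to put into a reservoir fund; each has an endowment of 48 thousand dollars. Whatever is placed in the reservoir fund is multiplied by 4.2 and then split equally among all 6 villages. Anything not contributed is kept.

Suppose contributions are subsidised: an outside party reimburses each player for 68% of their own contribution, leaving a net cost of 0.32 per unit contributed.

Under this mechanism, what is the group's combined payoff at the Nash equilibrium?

1405.44 thousand dollars

Under the mechanism each unit contributed yields (4.2/6) / 0.32 = 2.1875 back to its contributor per unit of net cost, which exceeds 1, making full contribution the dominant choice for everyone.
So the Nash equilibrium is full contribution by all 6; the group earns 6 × (48 × 0.68 + 4.2 × 48) = 1405.44.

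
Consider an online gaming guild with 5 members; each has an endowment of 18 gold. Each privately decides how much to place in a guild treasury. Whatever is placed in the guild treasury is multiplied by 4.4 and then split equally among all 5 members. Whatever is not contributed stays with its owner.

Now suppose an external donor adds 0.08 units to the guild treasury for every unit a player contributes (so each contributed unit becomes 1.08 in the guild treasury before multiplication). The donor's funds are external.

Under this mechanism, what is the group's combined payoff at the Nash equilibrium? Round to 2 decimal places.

Even with the mechanism, each unit contributed returns only 4.4 × 1.08 / 5 = 0.9504 per unit of net cost, so contributing nothing is still dominant.
At the Nash equilibrium no one contributes; group total payoff = 5 × 18 = 90.

90.00 gold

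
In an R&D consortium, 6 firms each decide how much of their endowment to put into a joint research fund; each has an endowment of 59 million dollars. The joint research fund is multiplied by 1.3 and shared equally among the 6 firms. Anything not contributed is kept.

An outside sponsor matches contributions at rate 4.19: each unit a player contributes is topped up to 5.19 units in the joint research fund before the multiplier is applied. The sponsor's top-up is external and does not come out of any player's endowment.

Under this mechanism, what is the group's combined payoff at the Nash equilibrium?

Under the mechanism each unit contributed yields 1.3 × 5.19 / 6 = 1.1245 back to its contributor per unit of net cost, which exceeds 1, making full contribution the dominant choice for everyone.
So the Nash equilibrium is full contribution by all 6; the group earns 1.3 × 5.19 × 354 = 2388.44.

2388.44 million dollars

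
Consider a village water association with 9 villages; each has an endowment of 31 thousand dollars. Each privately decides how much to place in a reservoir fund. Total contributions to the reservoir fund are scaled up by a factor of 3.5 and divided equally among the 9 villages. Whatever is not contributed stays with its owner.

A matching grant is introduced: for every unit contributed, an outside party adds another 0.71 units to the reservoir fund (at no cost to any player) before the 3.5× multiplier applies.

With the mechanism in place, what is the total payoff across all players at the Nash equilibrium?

279.00 thousand dollars

The effective private return is 3.5 × 1.71 / 9 = 0.6650, which is still under 1, so the mechanism doesn't change anyone's dominant strategy: zero contribution.
Everyone keeps their endowment and the group total is 9 × 31 = 279.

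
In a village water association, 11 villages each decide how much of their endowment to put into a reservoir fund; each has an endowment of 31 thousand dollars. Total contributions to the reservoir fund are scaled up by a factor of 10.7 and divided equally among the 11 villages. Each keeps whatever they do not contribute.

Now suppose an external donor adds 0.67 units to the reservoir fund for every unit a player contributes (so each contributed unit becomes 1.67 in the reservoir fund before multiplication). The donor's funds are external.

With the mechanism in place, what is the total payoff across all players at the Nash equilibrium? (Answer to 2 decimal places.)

6093.33 thousand dollars

Under the mechanism each unit contributed yields 10.7 × 1.67 / 11 = 1.6245 back to its contributor per unit of net cost, which exceeds 1, making full contribution the dominant choice for everyone.
So the Nash equilibrium is full contribution by all 11; the group earns 10.7 × 1.67 × 341 = 6093.33.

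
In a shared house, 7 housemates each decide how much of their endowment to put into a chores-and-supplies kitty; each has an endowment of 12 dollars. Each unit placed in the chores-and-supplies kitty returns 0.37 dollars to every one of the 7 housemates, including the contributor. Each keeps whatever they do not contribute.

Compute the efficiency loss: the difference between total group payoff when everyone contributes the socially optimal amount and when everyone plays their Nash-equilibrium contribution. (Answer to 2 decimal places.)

133.56 dollars

The private return per contributed unit is 0.37 < 1, so contributing 0 is dominant for every player. At the Nash equilibrium everyone keeps their 12, and the group total is 7 × 12 = 84.
Each contributed unit returns 2.590 to the group as a whole (0.37 to each of 7 players), which exceeds 1, so the social optimum is full contribution: group total = 2.590 × 84 = 217.56.
Efficiency loss = 217.56 − 84 = 133.56.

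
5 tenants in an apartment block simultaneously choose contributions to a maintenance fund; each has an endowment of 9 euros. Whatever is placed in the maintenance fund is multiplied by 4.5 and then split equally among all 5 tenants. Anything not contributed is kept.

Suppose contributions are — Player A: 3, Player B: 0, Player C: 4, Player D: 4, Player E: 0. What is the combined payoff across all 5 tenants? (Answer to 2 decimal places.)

Total contributed: 3 + 0 + 4 + 4 + 0 = 11; total kept: 5 × 9 − 11 = 34.
The maintenance fund pays out 4.5 × 11 = 49.50 in aggregate.
Group total = 34 + 49.50 = 83.50.

83.50 euros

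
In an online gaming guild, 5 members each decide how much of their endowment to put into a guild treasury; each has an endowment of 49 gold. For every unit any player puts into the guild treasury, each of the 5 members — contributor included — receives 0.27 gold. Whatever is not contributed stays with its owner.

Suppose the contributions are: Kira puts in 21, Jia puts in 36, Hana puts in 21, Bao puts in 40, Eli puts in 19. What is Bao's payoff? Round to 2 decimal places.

Total contributed: 21 + 36 + 21 + 40 + 19 = 137.
Each receives 0.27 × 137 = 36.99 from the guild treasury.
Bao keeps 49 − 40 = 9, so Bao's payoff is 9 + 36.99 = 45.99.

45.99 gold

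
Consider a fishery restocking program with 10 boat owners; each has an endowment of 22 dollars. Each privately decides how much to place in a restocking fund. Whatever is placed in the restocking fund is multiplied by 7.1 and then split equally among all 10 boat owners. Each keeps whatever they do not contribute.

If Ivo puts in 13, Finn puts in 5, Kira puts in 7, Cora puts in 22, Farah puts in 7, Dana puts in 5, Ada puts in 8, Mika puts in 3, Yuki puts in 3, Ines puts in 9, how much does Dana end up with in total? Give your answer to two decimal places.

Total contributed: 13 + 5 + 7 + 22 + 7 + 5 + 8 + 3 + 3 + 9 = 82.
Each receives 7.1 × 82 / 10 = 58.22 from the restocking fund.
Dana keeps 22 − 5 = 17, so Dana's payoff is 17 + 58.22 = 75.22.

75.22 dollars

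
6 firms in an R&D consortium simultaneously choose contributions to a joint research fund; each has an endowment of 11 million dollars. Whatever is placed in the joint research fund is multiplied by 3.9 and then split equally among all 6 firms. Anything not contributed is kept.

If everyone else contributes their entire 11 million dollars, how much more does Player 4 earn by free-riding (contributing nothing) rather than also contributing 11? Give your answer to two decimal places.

Switching from a contribution of 11 to 0 lets Player 4 keep an extra 11 million dollars, but lowers the joint research fund by 11, which costs Player 4 their own share of that drop: 3.9/6 × 11 = 7.15.
Net gain = 11 − 7.15 = 3.85. The private return per contributed unit (0.6500) is below 1, so free-riding is indeed the best response regardless of what the others do.

3.85 million dollars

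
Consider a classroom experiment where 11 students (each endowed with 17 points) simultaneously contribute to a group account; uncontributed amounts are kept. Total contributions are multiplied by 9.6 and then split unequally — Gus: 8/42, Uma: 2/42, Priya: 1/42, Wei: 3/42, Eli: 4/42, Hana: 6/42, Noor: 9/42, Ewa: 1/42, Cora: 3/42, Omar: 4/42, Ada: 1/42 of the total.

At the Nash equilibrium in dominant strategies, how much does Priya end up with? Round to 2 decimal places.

28.66 points

Player j's private return per contributed unit is 9.6 × (j's share). Contributing is weakly dominant for j when that share is at least 1/9.6 = 0.1042, and contributing 0 is dominant otherwise.
Gus, Hana and Noor are above the threshold, contributing 17 each; the remaining 8 contribute 0. Total contributed: 51.
Priya keeps 17 and receives 9.6 × 51 × 1/42 = 11.66 from the group account, for a payoff of 28.66.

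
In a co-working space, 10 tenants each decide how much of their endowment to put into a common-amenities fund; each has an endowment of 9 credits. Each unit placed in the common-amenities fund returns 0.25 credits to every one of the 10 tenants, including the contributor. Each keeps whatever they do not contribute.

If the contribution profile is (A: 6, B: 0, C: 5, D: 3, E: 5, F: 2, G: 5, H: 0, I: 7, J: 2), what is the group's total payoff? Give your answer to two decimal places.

Total contributed: 6 + 0 + 5 + 3 + 5 + 2 + 5 + 0 + 7 + 2 = 35; total kept: 10 × 9 − 35 = 55.
The common-amenities fund pays out 0.25 × 10 × 35 = 87.50 in aggregate.
Group total = 55 + 87.50 = 142.50.

142.50 credits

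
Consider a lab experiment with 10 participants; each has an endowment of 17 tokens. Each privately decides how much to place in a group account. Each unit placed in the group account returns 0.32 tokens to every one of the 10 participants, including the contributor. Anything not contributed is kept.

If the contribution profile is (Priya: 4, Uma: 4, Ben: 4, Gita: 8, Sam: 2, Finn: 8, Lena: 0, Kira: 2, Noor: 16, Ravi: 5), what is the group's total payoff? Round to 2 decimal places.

286.60 tokens

Total contributed: 4 + 4 + 4 + 8 + 2 + 8 + 0 + 2 + 16 + 5 = 53; total kept: 10 × 17 − 53 = 117.
The group account pays out 0.32 × 10 × 53 = 169.60 in aggregate.
Group total = 117 + 169.60 = 286.60.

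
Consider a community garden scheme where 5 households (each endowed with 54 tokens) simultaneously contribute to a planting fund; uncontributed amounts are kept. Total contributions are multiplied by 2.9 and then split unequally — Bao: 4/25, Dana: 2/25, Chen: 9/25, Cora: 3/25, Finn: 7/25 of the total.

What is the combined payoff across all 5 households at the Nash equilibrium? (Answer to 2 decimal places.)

372.60 tokens

A player with share s gets back 2.9·s per unit contributed, so full contribution is dominant for anyone with s > 1/2.9 = 0.3448 and zero contribution is dominant for anyone below.
The only share above 0.3448 is Chen's 9/25, contributing 54; the remaining 4 contribute 0. Total contributed: 54.
The planting fund pays out 2.9 × 54 = 156.60 in total (split across the unequal shares, but the aggregate is all that matters for the group sum).
The 4 free-riders keep 54 each, adding 216. Group total = 216 + 156.60 = 372.60.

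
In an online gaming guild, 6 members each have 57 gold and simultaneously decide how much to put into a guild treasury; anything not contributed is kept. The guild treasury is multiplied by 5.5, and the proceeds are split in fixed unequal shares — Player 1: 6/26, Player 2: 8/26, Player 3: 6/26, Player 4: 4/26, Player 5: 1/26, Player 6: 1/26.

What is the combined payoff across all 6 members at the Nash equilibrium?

1111.50 gold

For player j, contributing a unit is worthwhile iff 5.5 × (j's share) ≥ 1, i.e. iff j's share is at least 0.1818.
The shares above 0.1818 belong to Player 1, Player 2 and Player 3, contributing 57 each; the remaining 3 contribute 0. Total contributed: 171.
The guild treasury pays out 5.5 × 171 = 940.50 in total (split across the unequal shares, but the aggregate is all that matters for the group sum).
The 3 free-riders keep 57 each, adding 171. Group total = 171 + 940.50 = 1111.50.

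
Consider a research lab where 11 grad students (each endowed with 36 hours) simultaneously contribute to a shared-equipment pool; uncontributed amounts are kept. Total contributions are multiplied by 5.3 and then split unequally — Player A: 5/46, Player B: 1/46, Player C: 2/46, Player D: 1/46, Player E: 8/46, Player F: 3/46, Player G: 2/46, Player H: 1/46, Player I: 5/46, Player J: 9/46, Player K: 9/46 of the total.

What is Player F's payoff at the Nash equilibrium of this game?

60.89 hours

Each unit j contributes comes back to j as 5.3 × (j's share), so j prefers to contribute only if that share exceeds 1/5.3 = 0.1887; otherwise keeping the unit dominates.
Player J and Player K clear that bar, contributing 36 each; the remaining 9 contribute 0. Total contributed: 72.
Player F keeps 36 and receives 5.3 × 72 × 3/46 = 24.89 from the shared-equipment pool, for a payoff of 60.89.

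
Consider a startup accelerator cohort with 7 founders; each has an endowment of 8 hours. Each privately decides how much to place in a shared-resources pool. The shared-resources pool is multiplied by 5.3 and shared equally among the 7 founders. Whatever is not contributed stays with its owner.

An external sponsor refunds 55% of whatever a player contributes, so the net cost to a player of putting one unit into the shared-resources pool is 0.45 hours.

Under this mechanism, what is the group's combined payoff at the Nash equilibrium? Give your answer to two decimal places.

Under the mechanism each unit contributed yields (5.3/7) / 0.45 = 1.6825 back to its contributor per unit of net cost, which exceeds 1, making full contribution the dominant choice for everyone.
So the Nash equilibrium is full contribution by all 7; the group earns 7 × (8 × 0.55 + 5.3 × 8) = 327.60.

327.60 hours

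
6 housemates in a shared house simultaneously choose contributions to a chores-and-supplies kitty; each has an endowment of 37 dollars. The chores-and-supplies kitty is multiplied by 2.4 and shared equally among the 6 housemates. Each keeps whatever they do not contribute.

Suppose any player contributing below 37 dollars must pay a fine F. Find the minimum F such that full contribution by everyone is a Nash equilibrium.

22.20 dollars

Given the others contribute fully, the best deviation is to contribute 0 (any partial contribution still incurs the fine and gives up units whose private return 0.4000 is below 1).
Deviating from 37 to 0 saves 37 dollars but forfeits the deviator's share of the drop in the chores-and-supplies kitty: 2.4/6 × 37 = 14.80.
So the deviation gain is 37 − 14.80 = 22.20, and the fine must be at least 22.20 dollars to wipe it out.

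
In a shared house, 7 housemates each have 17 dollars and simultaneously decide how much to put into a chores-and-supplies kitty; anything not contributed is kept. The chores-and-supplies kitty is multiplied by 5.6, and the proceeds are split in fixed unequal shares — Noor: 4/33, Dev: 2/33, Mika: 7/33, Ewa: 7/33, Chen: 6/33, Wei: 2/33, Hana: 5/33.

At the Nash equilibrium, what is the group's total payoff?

353.60 dollars

Player j's private return per contributed unit is 5.6 × (j's share). Contributing is weakly dominant for j when that share is at least 1/5.6 = 0.1786, and contributing 0 is dominant otherwise.
The shares above 0.1786 belong to Mika, Ewa and Chen, contributing 17 each; the remaining 4 contribute 0. Total contributed: 51.
The chores-and-supplies kitty pays out 5.6 × 51 = 285.60 in total (split across the unequal shares, but the aggregate is all that matters for the group sum).
The 4 free-riders keep 17 each, adding 68. Group total = 68 + 285.60 = 353.60.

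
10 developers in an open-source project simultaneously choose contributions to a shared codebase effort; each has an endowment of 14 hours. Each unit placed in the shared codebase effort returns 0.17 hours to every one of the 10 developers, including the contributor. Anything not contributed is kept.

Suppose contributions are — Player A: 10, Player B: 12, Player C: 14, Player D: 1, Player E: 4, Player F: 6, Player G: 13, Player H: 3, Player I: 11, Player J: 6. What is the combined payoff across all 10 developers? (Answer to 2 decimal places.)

Total contributed: 10 + 12 + 14 + 1 + 4 + 6 + 13 + 3 + 11 + 6 = 80; total kept: 10 × 14 − 80 = 60.
The shared codebase effort pays out 0.17 × 10 × 80 = 136.00 in aggregate.
Group total = 60 + 136.00 = 196.00.

196.00 hours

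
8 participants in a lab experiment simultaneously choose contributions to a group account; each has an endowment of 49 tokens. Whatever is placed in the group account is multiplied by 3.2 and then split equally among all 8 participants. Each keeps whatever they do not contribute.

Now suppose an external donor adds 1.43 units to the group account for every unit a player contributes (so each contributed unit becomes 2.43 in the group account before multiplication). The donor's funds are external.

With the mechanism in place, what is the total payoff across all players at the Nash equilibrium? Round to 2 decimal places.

The effective private return is 3.2 × 2.43 / 8 = 0.9720, which is still under 1, so the mechanism doesn't change anyone's dominant strategy: zero contribution.
Everyone keeps their endowment and the group total is 8 × 49 = 392.

392.00 tokens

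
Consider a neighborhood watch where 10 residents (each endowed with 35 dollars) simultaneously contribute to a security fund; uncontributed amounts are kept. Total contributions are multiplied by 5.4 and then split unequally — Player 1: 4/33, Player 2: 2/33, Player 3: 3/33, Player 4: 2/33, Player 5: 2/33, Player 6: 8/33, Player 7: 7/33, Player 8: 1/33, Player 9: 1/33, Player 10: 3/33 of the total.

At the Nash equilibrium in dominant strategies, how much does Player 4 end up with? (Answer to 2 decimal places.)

Each unit j contributes comes back to j as 5.4 × (j's share), so j prefers to contribute only if that share exceeds 1/5.4 = 0.1852; otherwise keeping the unit dominates.
Player 6 and Player 7 are above the threshold, contributing 35 each; the remaining 8 contribute 0. Total contributed: 70.
Player 4 keeps 35 and receives 5.4 × 70 × 2/33 = 22.91 from the security fund, for a payoff of 57.91.

57.91 dollars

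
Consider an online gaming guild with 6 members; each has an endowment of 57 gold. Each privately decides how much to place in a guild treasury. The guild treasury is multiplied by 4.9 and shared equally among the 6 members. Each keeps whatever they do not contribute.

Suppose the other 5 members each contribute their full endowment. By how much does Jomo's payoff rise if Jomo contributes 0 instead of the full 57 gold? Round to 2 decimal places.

10.45 gold

Switching from a contribution of 57 to 0 lets Jomo keep an extra 57 gold, but lowers the guild treasury by 57, which costs Jomo their own share of that drop: 4.9/6 × 57 = 46.55.
Net gain = 57 − 46.55 = 10.45. The private return per contributed unit (0.8167) is below 1, so free-riding is indeed the best response regardless of what the others do.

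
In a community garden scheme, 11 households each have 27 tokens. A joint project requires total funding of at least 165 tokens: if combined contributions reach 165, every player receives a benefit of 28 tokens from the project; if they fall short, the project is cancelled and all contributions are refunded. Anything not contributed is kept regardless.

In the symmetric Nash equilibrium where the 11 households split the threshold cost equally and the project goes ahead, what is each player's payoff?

40 tokens

Equal share of the threshold: 165/11 = 15.
At this profile no one gains by cutting their contribution: any cut drops the total below 165, the project is cancelled, contributions are refunded, and the deviator ends with 27, which is less than 27 − 15 + 28 = 40. Contributing more than 15 just wastes the excess. So contributing exactly 15 is a best response.
Each player's payoff: 27 − 15 + 28 = 40.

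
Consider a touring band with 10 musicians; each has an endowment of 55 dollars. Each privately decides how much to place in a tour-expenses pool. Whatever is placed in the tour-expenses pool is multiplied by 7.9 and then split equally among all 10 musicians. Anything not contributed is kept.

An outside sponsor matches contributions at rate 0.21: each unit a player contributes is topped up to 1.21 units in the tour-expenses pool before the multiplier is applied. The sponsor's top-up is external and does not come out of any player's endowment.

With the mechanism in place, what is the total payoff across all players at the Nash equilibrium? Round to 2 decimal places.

550.00 dollars

With the mechanism, a contributed unit returns 7.9 × 1.21 / 10 = 0.9559 per unit of net cost — still below 1 — so contributing 0 remains dominant for every player.
At the Nash equilibrium no one contributes; group total payoff = 10 × 55 = 550.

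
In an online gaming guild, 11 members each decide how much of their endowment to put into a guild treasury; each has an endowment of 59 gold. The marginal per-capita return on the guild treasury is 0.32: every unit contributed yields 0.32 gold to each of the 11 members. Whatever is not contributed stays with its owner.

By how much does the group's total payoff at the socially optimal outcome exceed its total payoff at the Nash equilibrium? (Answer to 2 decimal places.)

The private return per contributed unit is 0.32 < 1, so contributing 0 is dominant for every player. At the Nash equilibrium everyone keeps their 59, and the group total is 11 × 59 = 649.
Each contributed unit returns 3.520 to the group as a whole (0.32 to each of 11 players), which exceeds 1, so the social optimum is full contribution: group total = 3.520 × 649 = 2284.48.
Efficiency loss = 2284.48 − 649 = 1635.48.

1635.48 gold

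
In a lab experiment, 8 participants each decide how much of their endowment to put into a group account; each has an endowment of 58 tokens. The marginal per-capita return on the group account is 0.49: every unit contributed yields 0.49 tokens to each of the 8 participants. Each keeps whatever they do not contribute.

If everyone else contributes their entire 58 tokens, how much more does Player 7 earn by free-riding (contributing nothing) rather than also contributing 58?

Switching from a contribution of 58 to 0 lets Player 7 keep an extra 58 tokens, but lowers the group account by 58, which costs Player 7 their own share of that drop: 0.49 × 58 = 28.42.
Net gain = 58 − 28.42 = 29.58. The private return per contributed unit (0.49) is below 1, so free-riding is indeed the best response regardless of what the others do.

29.58 tokens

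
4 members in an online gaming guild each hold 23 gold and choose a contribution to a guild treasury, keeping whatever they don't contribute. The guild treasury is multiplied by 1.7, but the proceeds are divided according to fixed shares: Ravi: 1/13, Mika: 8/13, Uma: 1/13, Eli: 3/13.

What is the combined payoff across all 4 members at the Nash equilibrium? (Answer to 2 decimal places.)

For player j, contributing a unit is worthwhile iff 1.7 × (j's share) ≥ 1, i.e. iff j's share is at least 0.5882.
Only Mika (8/13) clears that bar, contributing 23; the remaining 3 contribute 0. Total contributed: 23.
The guild treasury pays out 1.7 × 23 = 39.10 in total (split across the unequal shares, but the aggregate is all that matters for the group sum).
The 3 free-riders keep 23 each, adding 69. Group total = 69 + 39.10 = 108.10.

108.10 gold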